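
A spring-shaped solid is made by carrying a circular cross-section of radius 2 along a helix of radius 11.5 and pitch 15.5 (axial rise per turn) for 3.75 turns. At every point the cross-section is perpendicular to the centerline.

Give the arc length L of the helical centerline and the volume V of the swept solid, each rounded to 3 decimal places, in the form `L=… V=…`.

2πR = 2π·11.5 = 72.256631
per-turn = √(72.256631² + 15.5²) = √(5221.0207 + 240.25) = √5461.2707 = 73.900411
L = 3.75 × 73.900411 = 277.126541
V = π·2² × L = 12.566371 × 277.126541 = 3482.474819

L=277.127 V=3482.475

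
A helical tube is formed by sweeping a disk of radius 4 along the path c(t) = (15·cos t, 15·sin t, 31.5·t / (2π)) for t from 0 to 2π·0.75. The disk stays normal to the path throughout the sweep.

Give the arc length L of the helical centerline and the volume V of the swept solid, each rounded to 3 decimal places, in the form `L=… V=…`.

L=74.529 V=3746.255

2πR = 2π·15 = 94.247780
per-turn = √(94.247780² + 31.5²) = √(8882.6440 + 992.25) = √9874.8940 = 99.372501
L = 0.75 × 99.372501 = 74.529376
V = π·4² × L = 50.265482 × 74.529376 = 3746.255030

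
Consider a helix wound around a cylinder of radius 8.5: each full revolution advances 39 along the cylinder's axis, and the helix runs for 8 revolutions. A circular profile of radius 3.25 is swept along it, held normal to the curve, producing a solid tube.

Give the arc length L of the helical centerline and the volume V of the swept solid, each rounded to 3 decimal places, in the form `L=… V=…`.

L=529.048 V=17555.451

2πR = 2π·8.5 = 53.407075
per-turn = √(53.407075² + 39²) = √(2852.3157 + 1521) = √4373.3157 = 66.131049
L = 8 × 66.131049 = 529.048394
V = π·3.25² × L = 33.183072 × 529.048394 = 17555.451157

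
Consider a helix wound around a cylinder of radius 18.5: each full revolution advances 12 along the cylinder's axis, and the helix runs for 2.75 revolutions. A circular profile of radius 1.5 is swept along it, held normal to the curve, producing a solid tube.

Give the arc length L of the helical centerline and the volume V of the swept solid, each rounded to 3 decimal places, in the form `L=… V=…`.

L=321.356 V=2271.531

2πR = 2π·18.5 = 116.238928
per-turn = √(116.238928² + 12²) = √(13511.4884 + 144) = √13655.4884 = 116.856700
L = 2.75 × 116.856700 = 321.355926
V = π·1.5² × L = 7.068583 × 321.355926 = 2271.531187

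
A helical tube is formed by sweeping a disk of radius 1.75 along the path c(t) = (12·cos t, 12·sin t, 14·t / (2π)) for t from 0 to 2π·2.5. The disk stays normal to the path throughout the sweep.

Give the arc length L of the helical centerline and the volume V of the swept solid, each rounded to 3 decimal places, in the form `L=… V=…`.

2πR = 2π·12 = 75.398224
per-turn = √(75.398224² + 14²) = √(5684.8921 + 196) = √5880.8921 = 76.686975
L = 2.5 × 76.686975 = 191.717438
V = π·1.75² × L = 9.621128 × 191.717438 = 1844.537911

L=191.717 V=1844.538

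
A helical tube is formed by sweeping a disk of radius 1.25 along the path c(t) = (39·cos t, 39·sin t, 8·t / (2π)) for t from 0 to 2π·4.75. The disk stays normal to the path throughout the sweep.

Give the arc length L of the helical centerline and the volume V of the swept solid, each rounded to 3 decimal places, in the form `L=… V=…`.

L=1164.580 V=5716.620

2πR = 2π·39 = 245.044227
per-turn = √(245.044227² + 8²) = √(60046.6732 + 64) = √60110.6732 = 245.174781
L = 4.75 × 245.174781 = 1164.580209
V = π·1.25² × L = 4.908739 × 1164.580209 = 5716.619734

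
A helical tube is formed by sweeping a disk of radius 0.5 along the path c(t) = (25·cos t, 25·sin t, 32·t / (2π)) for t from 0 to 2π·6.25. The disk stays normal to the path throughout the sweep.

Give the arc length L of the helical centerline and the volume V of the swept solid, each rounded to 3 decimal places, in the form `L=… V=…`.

L=1001.912 V=786.900

2πR = 2π·25 = 157.079633
per-turn = √(157.079633² + 32²) = √(24674.0110 + 1024) = √25698.0110 = 160.305992
L = 6.25 × 160.305992 = 1001.912449
V = π·0.5² × L = 0.785398 × 1001.912449 = 786.900197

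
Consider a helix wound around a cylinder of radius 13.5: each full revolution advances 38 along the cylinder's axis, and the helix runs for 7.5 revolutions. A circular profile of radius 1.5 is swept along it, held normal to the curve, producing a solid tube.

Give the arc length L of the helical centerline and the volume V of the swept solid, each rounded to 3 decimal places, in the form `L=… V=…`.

2πR = 2π·13.5 = 84.823002
per-turn = √(84.823002² + 38²) = √(7194.9416 + 1444) = √8638.9416 = 92.945907
L = 7.5 × 92.945907 = 697.094302
V = π·1.5² × L = 7.068583 × 697.094302 = 4927.469258

L=697.094 V=4927.469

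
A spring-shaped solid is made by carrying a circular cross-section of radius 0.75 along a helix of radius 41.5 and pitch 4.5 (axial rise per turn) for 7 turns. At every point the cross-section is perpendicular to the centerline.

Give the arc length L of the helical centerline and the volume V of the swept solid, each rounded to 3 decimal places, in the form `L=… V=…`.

2πR = 2π·41.5 = 260.752190
per-turn = √(260.752190² + 4.5²) = √(67991.7047 + 20.25) = √68011.9547 = 260.791017
L = 7 × 260.791017 = 1825.537121
V = π·0.75² × L = 1.767146 × 1825.537121 = 3225.990380

L=1825.537 V=3225.990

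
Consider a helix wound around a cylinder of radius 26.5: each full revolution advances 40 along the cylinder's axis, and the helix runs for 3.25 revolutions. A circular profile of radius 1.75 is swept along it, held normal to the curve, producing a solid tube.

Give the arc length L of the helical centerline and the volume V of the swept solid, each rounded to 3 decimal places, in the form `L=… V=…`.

L=556.536 V=5354.499

2πR = 2π·26.5 = 166.504411
per-turn = √(166.504411² + 40²) = √(27723.7188 + 1600) = √29323.7188 = 171.241697
L = 3.25 × 171.241697 = 556.535515
V = π·1.75² × L = 9.621128 × 556.535515 = 5354.499149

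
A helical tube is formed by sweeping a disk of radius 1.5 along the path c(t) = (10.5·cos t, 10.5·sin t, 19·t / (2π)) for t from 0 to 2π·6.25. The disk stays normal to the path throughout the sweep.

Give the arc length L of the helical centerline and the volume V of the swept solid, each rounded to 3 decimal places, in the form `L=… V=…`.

2πR = 2π·10.5 = 65.973446
per-turn = √(65.973446² + 19²) = √(4352.4955 + 361) = √4713.4955 = 68.654902
L = 6.25 × 68.654902 = 429.093136
V = π·1.5² × L = 7.068583 × 429.093136 = 3033.080650

L=429.093 V=3033.081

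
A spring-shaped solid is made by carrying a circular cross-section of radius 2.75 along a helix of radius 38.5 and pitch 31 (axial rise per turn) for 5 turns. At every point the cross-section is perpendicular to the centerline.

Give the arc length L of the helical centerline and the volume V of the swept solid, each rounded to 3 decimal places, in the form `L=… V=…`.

2πR = 2π·38.5 = 241.902634
per-turn = √(241.902634² + 31²) = √(58516.8845 + 961) = √59477.8845 = 243.880882
L = 5 × 243.880882 = 1219.404409
V = π·2.75² × L = 23.758294 × 1219.404409 = 28970.968991

L=1219.404 V=28970.969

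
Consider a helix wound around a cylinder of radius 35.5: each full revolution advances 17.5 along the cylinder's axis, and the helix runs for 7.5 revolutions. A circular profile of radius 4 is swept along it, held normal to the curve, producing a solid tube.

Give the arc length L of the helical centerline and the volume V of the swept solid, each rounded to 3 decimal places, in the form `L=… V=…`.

L=1678.039 V=84347.435

2πR = 2π·35.5 = 223.053078
per-turn = √(223.053078² + 17.5²) = √(49752.6758 + 306.25) = √50058.9258 = 223.738521
L = 7.5 × 223.738521 = 1678.038908
V = π·4² × L = 50.265482 × 1678.038908 = 84347.435273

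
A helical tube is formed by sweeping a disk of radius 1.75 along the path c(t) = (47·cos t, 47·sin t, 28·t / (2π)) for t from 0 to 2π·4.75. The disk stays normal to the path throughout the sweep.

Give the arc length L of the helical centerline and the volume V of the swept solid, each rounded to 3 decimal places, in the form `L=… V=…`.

L=1409.012 V=13556.287

2πR = 2π·47 = 295.309709
per-turn = √(295.309709² + 28²) = √(87207.8245 + 784) = √87991.8245 = 296.634159
L = 4.75 × 296.634159 = 1409.012257
V = π·1.75² × L = 9.621128 × 1409.012257 = 13556.286575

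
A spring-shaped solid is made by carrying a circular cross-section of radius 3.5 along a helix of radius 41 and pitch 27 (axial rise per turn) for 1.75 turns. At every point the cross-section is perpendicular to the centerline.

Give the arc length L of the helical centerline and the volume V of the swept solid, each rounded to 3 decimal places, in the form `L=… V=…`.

L=453.288 V=17444.563

2πR = 2π·41 = 257.610598
per-turn = √(257.610598² + 27²) = √(66363.2200 + 729) = √67092.2200 = 259.021659
L = 1.75 × 259.021659 = 453.287904
V = π·3.5² × L = 38.484510 × 453.287904 = 17444.562869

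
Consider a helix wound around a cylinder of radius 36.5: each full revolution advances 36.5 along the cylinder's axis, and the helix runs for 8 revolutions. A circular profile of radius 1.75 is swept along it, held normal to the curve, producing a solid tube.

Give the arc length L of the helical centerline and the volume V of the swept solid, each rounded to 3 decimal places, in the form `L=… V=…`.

2πR = 2π·36.5 = 229.336264
per-turn = √(229.336264² + 36.5²) = √(52595.1219 + 1332.25) = √53927.3719 = 232.222677
L = 8 × 232.222677 = 1857.781418
V = π·1.75² × L = 9.621128 × 1857.781418 = 17873.951897

L=1857.781 V=17873.952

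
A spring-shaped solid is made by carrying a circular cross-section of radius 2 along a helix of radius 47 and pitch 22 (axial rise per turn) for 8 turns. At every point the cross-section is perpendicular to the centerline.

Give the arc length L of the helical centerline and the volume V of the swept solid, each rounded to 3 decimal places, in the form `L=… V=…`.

2πR = 2π·47 = 295.309709
per-turn = √(295.309709² + 22²) = √(87207.8245 + 484) = √87691.8245 = 296.128054
L = 8 × 296.128054 = 2369.024434
V = π·2² × L = 12.566371 × 2369.024434 = 29770.039028

L=2369.024 V=29770.039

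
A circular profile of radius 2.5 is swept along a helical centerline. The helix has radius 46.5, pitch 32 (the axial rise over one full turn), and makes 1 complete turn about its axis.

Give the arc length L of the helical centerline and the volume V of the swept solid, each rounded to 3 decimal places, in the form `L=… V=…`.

2πR = 2π·46.5 = 292.168117
per-turn = √(292.168117² + 32²) = √(85362.2085 + 1024) = √86386.2085 = 293.915308
L = 1 × 293.915308 = 293.915308
V = π·2.5² × L = 19.634954 × 293.915308 = 5771.013584

L=293.915 V=5771.014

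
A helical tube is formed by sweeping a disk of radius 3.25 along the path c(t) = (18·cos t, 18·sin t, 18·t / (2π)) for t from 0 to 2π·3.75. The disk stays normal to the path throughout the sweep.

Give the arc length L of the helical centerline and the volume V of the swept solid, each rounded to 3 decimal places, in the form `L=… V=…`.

L=429.453 V=14250.567

2πR = 2π·18 = 113.097336
per-turn = √(113.097336² + 18²) = √(12791.0073 + 324) = √13115.0073 = 114.520772
L = 3.75 × 114.520772 = 429.452896
V = π·3.25² × L = 33.183072 × 429.452896 = 14250.566555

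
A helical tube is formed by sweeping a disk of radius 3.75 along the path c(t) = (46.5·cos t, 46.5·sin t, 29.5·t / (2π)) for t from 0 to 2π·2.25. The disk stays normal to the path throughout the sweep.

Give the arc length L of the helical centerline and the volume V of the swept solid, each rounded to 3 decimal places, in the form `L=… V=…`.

L=660.721 V=29189.746

2πR = 2π·46.5 = 292.168117
per-turn = √(292.168117² + 29.5²) = √(85362.2085 + 870.25) = √86232.4585 = 293.653637
L = 2.25 × 293.653637 = 660.720683
V = π·3.75² × L = 44.178647 × 660.720683 = 29189.745617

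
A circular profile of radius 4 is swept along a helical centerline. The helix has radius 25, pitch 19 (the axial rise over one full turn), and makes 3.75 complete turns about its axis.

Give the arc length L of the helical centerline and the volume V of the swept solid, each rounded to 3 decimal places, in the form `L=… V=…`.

2πR = 2π·25 = 157.079633
per-turn = √(157.079633² + 19²) = √(24674.0110 + 361) = √25035.0110 = 158.224559
L = 3.75 × 158.224559 = 593.342095
V = π·4² × L = 50.265482 × 593.342095 = 29824.626690

L=593.342 V=29824.627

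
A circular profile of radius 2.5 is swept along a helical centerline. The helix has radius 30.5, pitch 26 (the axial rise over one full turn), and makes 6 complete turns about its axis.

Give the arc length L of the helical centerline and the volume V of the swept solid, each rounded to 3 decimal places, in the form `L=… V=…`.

L=1160.357 V=22783.559

2πR = 2π·30.5 = 191.637152
per-turn = √(191.637152² + 26²) = √(36724.7980 + 676) = √37400.7980 = 193.392859
L = 6 × 193.392859 = 1160.357155
V = π·2.5² × L = 19.634954 × 1160.357155 = 22783.559460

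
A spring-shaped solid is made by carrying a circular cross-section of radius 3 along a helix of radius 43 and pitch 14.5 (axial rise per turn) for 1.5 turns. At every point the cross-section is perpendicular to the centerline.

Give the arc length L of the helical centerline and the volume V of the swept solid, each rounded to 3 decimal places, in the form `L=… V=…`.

2πR = 2π·43 = 270.176968
per-turn = √(270.176968² + 14.5²) = √(72995.5942 + 210.25) = √73205.8442 = 270.565785
L = 1.5 × 270.565785 = 405.848678
V = π·3² × L = 28.274334 × 405.848678 = 11475.101024

L=405.849 V=11475.101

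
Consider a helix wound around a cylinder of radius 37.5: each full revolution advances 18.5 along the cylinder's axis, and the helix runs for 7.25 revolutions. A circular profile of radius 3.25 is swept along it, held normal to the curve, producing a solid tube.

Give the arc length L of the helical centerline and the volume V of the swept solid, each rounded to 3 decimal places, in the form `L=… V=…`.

2πR = 2π·37.5 = 235.619449
per-turn = √(235.619449² + 18.5²) = √(55516.5248 + 342.25) = √55858.7748 = 236.344610
L = 7.25 × 236.344610 = 1713.498424
V = π·3.25² × L = 33.183072 × 1713.498424 = 56859.142258

L=1713.498 V=56859.142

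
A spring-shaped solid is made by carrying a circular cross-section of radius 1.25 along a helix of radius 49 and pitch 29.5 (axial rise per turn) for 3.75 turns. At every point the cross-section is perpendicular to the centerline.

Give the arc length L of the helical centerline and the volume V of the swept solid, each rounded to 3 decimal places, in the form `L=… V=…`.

L=1159.823 V=5693.268

2πR = 2π·49 = 307.876080
per-turn = √(307.876080² + 29.5²) = √(94787.6807 + 870.25) = √95657.9307 = 309.286163
L = 3.75 × 309.286163 = 1159.823112
V = π·1.25² × L = 4.908739 × 1159.823112 = 5693.268385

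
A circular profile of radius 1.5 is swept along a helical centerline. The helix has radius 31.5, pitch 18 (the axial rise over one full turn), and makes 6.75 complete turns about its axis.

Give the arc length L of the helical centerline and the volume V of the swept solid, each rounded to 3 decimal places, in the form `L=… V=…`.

L=1341.476 V=9482.334

2πR = 2π·31.5 = 197.920337
per-turn = √(197.920337² + 18²) = √(39172.4599 + 324) = √39496.4599 = 198.737163
L = 6.75 × 198.737163 = 1341.475849
V = π·1.5² × L = 7.068583 × 1341.475849 = 9482.334011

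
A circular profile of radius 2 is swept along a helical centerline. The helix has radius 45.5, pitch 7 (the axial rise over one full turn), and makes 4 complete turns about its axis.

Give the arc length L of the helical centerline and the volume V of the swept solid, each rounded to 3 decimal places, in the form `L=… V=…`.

L=1143.882 V=14374.451

2πR = 2π·45.5 = 285.884931
per-turn = √(285.884931² + 7²) = √(81730.1940 + 49) = √81779.1940 = 285.970617
L = 4 × 285.970617 = 1143.882470
V = π·2² × L = 12.566371 × 1143.882470 = 14374.451055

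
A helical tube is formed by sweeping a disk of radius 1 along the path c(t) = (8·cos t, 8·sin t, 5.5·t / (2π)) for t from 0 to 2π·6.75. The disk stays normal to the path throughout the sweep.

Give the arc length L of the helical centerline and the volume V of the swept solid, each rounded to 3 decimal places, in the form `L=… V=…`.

L=341.317 V=1072.279

2πR = 2π·8 = 50.265482
per-turn = √(50.265482² + 5.5²) = √(2526.6187 + 30.25) = √2556.8687 = 50.565489
L = 6.75 × 50.565489 = 341.317054
V = π·1² × L = 3.141593 × 341.317054 = 1072.279149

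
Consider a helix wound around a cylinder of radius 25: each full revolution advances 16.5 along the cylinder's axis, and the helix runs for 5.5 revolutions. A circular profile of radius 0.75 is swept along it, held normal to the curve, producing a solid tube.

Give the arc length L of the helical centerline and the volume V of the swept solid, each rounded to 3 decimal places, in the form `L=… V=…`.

L=868.691 V=1535.104

2πR = 2π·25 = 157.079633
per-turn = √(157.079633² + 16.5²) = √(24674.0110 + 272.25) = √24946.2610 = 157.943854
L = 5.5 × 157.943854 = 868.691197
V = π·0.75² × L = 1.767146 × 868.691197 = 1535.104059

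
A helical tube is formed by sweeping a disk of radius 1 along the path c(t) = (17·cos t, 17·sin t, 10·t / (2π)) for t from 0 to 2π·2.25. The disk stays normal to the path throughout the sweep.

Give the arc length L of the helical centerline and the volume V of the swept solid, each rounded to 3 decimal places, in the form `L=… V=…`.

L=241.383 V=758.326

2πR = 2π·17 = 106.814150
per-turn = √(106.814150² + 10²) = √(11409.2627 + 100) = √11509.2627 = 107.281232
L = 2.25 × 107.281232 = 241.382771
V = π·1² × L = 3.141593 × 241.382771 = 758.326342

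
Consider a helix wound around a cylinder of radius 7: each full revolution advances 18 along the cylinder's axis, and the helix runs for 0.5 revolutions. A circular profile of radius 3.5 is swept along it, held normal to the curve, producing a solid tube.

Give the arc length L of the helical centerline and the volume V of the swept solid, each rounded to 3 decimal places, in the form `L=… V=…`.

L=23.762 V=914.451

2πR = 2π·7 = 43.982297
per-turn = √(43.982297² + 18²) = √(1934.4425 + 324) = √2258.4425 = 47.523073
L = 0.5 × 47.523073 = 23.761536
V = π·3.5² × L = 38.484510 × 23.761536 = 914.451088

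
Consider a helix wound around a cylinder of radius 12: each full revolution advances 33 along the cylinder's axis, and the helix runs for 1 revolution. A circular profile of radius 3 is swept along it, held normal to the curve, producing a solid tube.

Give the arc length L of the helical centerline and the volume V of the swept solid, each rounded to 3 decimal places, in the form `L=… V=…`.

2πR = 2π·12 = 75.398224
per-turn = √(75.398224² + 33²) = √(5684.8921 + 1089) = √6773.8921 = 82.303658
L = 1 × 82.303658 = 82.303658
V = π·3² × L = 28.274334 × 82.303658 = 2327.081109

L=82.304 V=2327.081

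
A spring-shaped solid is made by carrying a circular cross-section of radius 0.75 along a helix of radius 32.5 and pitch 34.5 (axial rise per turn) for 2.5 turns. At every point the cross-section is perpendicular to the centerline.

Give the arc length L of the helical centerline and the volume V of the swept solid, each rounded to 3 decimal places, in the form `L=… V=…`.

L=517.743 V=914.928

2πR = 2π·32.5 = 204.203522
per-turn = √(204.203522² + 34.5²) = √(41699.0786 + 1190.25) = √42889.3286 = 207.097389
L = 2.5 × 207.097389 = 517.743473
V = π·0.75² × L = 1.767146 × 517.743473 = 914.928239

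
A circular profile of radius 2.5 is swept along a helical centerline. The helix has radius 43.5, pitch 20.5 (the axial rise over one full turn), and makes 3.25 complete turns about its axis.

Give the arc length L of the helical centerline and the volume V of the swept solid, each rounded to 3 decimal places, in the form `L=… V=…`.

2πR = 2π·43.5 = 273.318561
per-turn = √(273.318561² + 20.5²) = √(74703.0357 + 420.25) = √75123.2857 = 274.086274
L = 3.25 × 274.086274 = 890.780391
V = π·2.5² × L = 19.634954 × 890.780391 = 17490.432081

L=890.780 V=17490.432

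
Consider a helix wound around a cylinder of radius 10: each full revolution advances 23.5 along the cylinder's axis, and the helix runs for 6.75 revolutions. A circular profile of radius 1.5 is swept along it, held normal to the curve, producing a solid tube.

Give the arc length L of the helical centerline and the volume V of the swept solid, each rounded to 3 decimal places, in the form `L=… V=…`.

L=452.808 V=3200.714

2πR = 2π·10 = 62.831853
per-turn = √(62.831853² + 23.5²) = √(3947.8418 + 552.25) = √4500.0918 = 67.082723
L = 6.75 × 67.082723 = 452.808382
V = π·1.5² × L = 7.068583 × 452.808382 = 3200.713845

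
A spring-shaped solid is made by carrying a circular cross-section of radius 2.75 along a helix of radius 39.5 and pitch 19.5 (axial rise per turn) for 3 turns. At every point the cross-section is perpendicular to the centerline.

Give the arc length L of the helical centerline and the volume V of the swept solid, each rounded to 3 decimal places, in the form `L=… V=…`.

L=746.852 V=17743.932

2πR = 2π·39.5 = 248.185820
per-turn = √(248.185820² + 19.5²) = √(61596.2011 + 380.25) = √61976.4511 = 248.950700
L = 3 × 248.950700 = 746.852100
V = π·2.75² × L = 23.758294 × 746.852100 = 17743.932102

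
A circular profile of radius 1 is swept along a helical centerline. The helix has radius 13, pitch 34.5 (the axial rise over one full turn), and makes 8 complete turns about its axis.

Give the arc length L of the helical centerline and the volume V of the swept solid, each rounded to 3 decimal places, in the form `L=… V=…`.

2πR = 2π·13 = 81.681409
per-turn = √(81.681409² + 34.5²) = √(6671.8526 + 1190.25) = √7862.1026 = 88.668498
L = 8 × 88.668498 = 709.347986
V = π·1² × L = 3.141593 × 709.347986 = 2228.482421

L=709.348 V=2228.482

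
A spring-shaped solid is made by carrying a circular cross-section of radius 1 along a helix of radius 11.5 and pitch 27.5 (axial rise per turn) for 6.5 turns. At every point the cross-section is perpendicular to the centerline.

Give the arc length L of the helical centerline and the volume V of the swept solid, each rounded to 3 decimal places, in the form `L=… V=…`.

2πR = 2π·11.5 = 72.256631
per-turn = √(72.256631² + 27.5²) = √(5221.0207 + 756.25) = √5977.2707 = 77.312811
L = 6.5 × 77.312811 = 502.533271
V = π·1² × L = 3.141593 × 502.533271 = 1578.754832

L=502.533 V=1578.755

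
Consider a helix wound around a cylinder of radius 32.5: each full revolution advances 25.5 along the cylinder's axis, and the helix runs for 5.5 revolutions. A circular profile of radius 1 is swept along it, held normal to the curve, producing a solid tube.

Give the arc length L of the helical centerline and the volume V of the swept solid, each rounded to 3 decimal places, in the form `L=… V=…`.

L=1131.842 V=3555.788

2πR = 2π·32.5 = 204.203522
per-turn = √(204.203522² + 25.5²) = √(41699.0786 + 650.25) = √42349.3286 = 205.789525
L = 5.5 × 205.789525 = 1131.842387
V = π·1² × L = 3.141593 × 1131.842387 = 3555.787729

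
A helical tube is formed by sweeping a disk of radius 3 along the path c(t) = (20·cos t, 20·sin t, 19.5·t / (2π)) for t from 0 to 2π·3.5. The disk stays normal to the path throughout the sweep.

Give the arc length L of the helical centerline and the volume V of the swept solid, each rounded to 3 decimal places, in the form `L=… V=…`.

2πR = 2π·20 = 125.663706
per-turn = √(125.663706² + 19.5²) = √(15791.3670 + 380.25) = √16171.6170 = 127.167673
L = 3.5 × 127.167673 = 445.086855
V = π·3² × L = 28.274334 × 445.086855 = 12584.534353

L=445.087 V=12584.534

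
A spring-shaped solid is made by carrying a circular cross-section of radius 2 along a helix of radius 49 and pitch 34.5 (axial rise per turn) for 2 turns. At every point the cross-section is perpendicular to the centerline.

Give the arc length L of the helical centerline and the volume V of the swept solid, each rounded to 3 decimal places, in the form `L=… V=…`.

L=619.606 V=7786.200

2πR = 2π·49 = 307.876080
per-turn = √(307.876080² + 34.5²) = √(94787.6807 + 1190.25) = √95977.9307 = 309.803051
L = 2 × 309.803051 = 619.606103
V = π·2² × L = 12.566371 × 619.606103 = 7786.199923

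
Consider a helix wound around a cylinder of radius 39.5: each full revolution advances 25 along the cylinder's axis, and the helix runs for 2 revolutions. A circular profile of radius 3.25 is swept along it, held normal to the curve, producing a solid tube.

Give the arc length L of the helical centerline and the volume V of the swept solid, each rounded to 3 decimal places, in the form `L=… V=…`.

L=498.884 V=16554.489

2πR = 2π·39.5 = 248.185820
per-turn = √(248.185820² + 25²) = √(61596.2011 + 625) = √62221.2011 = 249.441779
L = 2 × 249.441779 = 498.883558
V = π·3.25² × L = 33.183072 × 498.883558 = 16554.489220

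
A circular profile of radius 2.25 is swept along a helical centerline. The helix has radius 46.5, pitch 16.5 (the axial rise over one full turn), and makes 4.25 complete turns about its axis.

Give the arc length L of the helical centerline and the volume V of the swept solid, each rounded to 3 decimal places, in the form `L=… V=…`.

L=1243.693 V=19780.083

2πR = 2π·46.5 = 292.168117
per-turn = √(292.168117² + 16.5²) = √(85362.2085 + 272.25) = √85634.4585 = 292.633659
L = 4.25 × 292.633659 = 1243.693051
V = π·2.25² × L = 15.904313 × 1243.693051 = 19780.083327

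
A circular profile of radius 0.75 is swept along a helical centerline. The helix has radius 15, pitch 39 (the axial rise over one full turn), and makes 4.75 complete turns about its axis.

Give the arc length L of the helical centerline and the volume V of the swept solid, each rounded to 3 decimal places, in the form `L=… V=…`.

L=484.492 V=856.168

2πR = 2π·15 = 94.247780
per-turn = √(94.247780² + 39²) = √(8882.6440 + 1521) = √10403.6440 = 101.998255
L = 4.75 × 101.998255 = 484.491710
V = π·0.75² × L = 1.767146 × 484.491710 = 856.167523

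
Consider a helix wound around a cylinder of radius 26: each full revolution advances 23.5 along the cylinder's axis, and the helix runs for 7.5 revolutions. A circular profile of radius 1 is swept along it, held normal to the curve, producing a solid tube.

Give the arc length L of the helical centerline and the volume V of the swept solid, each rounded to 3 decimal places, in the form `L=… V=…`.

L=1237.833 V=3888.768

2πR = 2π·26 = 163.362818
per-turn = √(163.362818² + 23.5²) = √(26687.4103 + 552.25) = √27239.6603 = 165.044419
L = 7.5 × 165.044419 = 1237.833144
V = π·1² × L = 3.141593 × 1237.833144 = 3888.767511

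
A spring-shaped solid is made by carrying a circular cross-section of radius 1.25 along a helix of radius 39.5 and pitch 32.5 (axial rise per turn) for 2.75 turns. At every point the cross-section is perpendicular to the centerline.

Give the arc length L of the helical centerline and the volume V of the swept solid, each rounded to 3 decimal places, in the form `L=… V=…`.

L=688.338 V=3378.871

2πR = 2π·39.5 = 248.185820
per-turn = √(248.185820² + 32.5²) = √(61596.2011 + 1056.25) = √62652.4511 = 250.304716
L = 2.75 × 250.304716 = 688.337970
V = π·1.25² × L = 4.908739 × 688.337970 = 3378.871110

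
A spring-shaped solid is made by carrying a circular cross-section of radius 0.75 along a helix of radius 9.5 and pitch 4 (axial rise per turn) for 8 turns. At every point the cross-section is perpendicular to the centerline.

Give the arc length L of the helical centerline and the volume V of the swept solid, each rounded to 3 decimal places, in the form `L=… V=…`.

2πR = 2π·9.5 = 59.690260
per-turn = √(59.690260² + 4²) = √(3562.9272 + 16) = √3578.9272 = 59.824136
L = 8 × 59.824136 = 478.593084
V = π·0.75² × L = 1.767146 × 478.593084 = 845.743791

L=478.593 V=845.744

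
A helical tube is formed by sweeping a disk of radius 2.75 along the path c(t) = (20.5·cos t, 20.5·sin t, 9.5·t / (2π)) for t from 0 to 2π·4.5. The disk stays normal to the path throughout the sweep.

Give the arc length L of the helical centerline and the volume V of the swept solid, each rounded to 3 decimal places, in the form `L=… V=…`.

2πR = 2π·20.5 = 128.805299
per-turn = √(128.805299² + 9.5²) = √(16590.8050 + 90.25) = √16681.0550 = 129.155159
L = 4.5 × 129.155159 = 581.198214
V = π·2.75² × L = 23.758294 × 581.198214 = 13808.278293

L=581.198 V=13808.278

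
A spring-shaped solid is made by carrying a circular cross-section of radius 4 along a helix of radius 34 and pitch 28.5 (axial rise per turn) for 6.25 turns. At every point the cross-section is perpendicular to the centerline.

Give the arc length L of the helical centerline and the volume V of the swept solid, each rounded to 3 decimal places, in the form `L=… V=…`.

L=1347.006 V=67707.919

2πR = 2π·34 = 213.628300
per-turn = √(213.628300² + 28.5²) = √(45637.0508 + 812.25) = √46449.3008 = 215.520998
L = 6.25 × 215.520998 = 1347.006240
V = π·4² × L = 50.265482 × 1347.006240 = 67707.918526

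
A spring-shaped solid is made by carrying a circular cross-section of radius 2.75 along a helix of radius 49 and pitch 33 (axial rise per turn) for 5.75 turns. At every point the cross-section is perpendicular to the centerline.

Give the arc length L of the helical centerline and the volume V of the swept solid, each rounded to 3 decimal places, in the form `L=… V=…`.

L=1780.428 V=42299.925

2πR = 2π·49 = 307.876080
per-turn = √(307.876080² + 33²) = √(94787.6807 + 1089) = √95876.6807 = 309.639598
L = 5.75 × 309.639598 = 1780.427689
V = π·2.75² × L = 23.758294 × 1780.427689 = 42299.925262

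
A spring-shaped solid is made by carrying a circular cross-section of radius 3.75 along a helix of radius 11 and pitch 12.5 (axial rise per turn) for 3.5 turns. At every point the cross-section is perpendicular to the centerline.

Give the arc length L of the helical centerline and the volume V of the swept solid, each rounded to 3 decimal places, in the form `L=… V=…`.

L=245.827 V=10860.307

2πR = 2π·11 = 69.115038
per-turn = √(69.115038² + 12.5²) = √(4776.8885 + 156.25) = √4933.1385 = 70.236305
L = 3.5 × 70.236305 = 245.827067
V = π·3.75² × L = 44.178647 × 245.827067 = 10860.307151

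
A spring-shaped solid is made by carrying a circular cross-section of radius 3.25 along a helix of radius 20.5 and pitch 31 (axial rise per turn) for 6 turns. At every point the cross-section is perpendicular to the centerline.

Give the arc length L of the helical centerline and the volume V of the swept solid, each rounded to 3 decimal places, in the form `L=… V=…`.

2πR = 2π·20.5 = 128.805299
per-turn = √(128.805299² + 31²) = √(16590.8050 + 961) = √17551.8050 = 132.483225
L = 6 × 132.483225 = 794.899352
V = π·3.25² × L = 33.183072 × 794.899352 = 26377.202754

L=794.899 V=26377.203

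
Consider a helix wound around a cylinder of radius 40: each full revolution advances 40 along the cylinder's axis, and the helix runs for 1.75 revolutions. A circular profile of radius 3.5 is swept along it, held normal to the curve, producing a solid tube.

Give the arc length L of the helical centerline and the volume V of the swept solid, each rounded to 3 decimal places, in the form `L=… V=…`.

L=445.359 V=17139.406

2πR = 2π·40 = 251.327412
per-turn = √(251.327412² + 40²) = √(63165.4682 + 1600) = √64765.4682 = 254.490605
L = 1.75 × 254.490605 = 445.358559
V = π·3.5² × L = 38.484510 × 445.358559 = 17139.405928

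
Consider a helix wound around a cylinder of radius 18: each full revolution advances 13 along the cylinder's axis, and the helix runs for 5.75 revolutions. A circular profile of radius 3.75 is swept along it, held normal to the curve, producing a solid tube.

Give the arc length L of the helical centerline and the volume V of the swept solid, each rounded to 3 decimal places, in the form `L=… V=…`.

2πR = 2π·18 = 113.097336
per-turn = √(113.097336² + 13²) = √(12791.0073 + 169) = √12960.0073 = 113.842028
L = 5.75 × 113.842028 = 654.591660
V = π·3.75² × L = 44.178647 × 654.591660 = 28918.973679

L=654.592 V=28918.974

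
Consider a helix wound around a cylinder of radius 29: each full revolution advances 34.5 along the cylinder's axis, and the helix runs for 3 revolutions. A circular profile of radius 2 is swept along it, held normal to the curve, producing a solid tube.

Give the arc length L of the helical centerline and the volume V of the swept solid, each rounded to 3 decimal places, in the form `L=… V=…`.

2πR = 2π·29 = 182.212374
per-turn = √(182.212374² + 34.5²) = √(33201.3492 + 1190.25) = √34391.5992 = 185.449722
L = 3 × 185.449722 = 556.349165
V = π·2² × L = 12.566371 × 556.349165 = 6991.289792

L=556.349 V=6991.290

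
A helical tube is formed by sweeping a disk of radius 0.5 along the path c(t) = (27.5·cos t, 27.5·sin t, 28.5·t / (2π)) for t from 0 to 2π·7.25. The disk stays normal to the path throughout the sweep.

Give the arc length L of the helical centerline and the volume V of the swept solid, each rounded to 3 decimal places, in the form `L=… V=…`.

2πR = 2π·27.5 = 172.787596
per-turn = √(172.787596² + 28.5²) = √(29855.5533 + 812.25) = √30667.8033 = 175.122252
L = 7.25 × 175.122252 = 1269.636330
V = π·0.5² × L = 0.785398 × 1269.636330 = 997.170042

L=1269.636 V=997.170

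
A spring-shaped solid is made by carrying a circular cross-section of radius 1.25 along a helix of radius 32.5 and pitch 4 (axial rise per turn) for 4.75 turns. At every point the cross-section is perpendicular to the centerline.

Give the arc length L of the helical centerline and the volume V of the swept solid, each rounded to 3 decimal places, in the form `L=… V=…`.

L=970.153 V=4762.226

2πR = 2π·32.5 = 204.203522
per-turn = √(204.203522² + 4²) = √(41699.0786 + 16) = √41715.0786 = 204.242695
L = 4.75 × 204.242695 = 970.152803
V = π·1.25² × L = 4.908739 × 970.152803 = 4762.226435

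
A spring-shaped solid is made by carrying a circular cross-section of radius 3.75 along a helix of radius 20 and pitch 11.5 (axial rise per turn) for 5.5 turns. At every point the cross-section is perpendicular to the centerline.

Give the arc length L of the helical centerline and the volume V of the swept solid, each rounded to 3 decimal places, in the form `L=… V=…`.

2πR = 2π·20 = 125.663706
per-turn = √(125.663706² + 11.5²) = √(15791.3670 + 132.25) = √15923.6170 = 126.188815
L = 5.5 × 126.188815 = 694.038483
V = π·3.75² × L = 44.178647 × 694.038483 = 30661.680919

L=694.038 V=30661.681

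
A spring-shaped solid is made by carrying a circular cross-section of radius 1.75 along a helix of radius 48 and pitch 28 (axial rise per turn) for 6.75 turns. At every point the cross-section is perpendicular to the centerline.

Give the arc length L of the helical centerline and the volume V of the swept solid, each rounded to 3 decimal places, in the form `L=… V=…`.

2πR = 2π·48 = 301.592895
per-turn = √(301.592895² + 28²) = √(90958.2742 + 784) = √91742.2742 = 302.889871
L = 6.75 × 302.889871 = 2044.506632
V = π·1.75² × L = 9.621128 × 2044.506632 = 19670.458980

L=2044.507 V=19670.459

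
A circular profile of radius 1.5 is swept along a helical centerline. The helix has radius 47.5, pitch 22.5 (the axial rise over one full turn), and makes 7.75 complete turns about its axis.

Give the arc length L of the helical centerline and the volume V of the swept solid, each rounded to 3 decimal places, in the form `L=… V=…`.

L=2319.561 V=16396.012

2πR = 2π·47.5 = 298.451302
per-turn = √(298.451302² + 22.5²) = √(89073.1797 + 506.25) = √89579.4297 = 299.298229
L = 7.75 × 299.298229 = 2319.561273
V = π·1.5² × L = 7.068583 × 2319.561273 = 16396.012471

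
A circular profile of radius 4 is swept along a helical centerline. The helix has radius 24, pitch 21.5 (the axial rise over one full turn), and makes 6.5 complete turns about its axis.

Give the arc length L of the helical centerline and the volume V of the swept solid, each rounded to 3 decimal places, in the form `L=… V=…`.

L=990.089 V=49767.317

2πR = 2π·24 = 150.796447
per-turn = √(150.796447² + 21.5²) = √(22739.5685 + 462.25) = √23201.8185 = 152.321432
L = 6.5 × 152.321432 = 990.089306
V = π·4² × L = 50.265482 × 990.089306 = 49767.316628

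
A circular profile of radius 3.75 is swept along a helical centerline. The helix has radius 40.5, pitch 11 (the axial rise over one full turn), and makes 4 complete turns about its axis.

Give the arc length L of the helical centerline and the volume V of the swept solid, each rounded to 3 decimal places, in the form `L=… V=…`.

L=1018.827 V=45010.379

2πR = 2π·40.5 = 254.469005
per-turn = √(254.469005² + 11²) = √(64754.4745 + 121) = √64875.4745 = 254.706644
L = 4 × 254.706644 = 1018.826576
V = π·3.75² × L = 44.178647 × 1018.826576 = 45010.379333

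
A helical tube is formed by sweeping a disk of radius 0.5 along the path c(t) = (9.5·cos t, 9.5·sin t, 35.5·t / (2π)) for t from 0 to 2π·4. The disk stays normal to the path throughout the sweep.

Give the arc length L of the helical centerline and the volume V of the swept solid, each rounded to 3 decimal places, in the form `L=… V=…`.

2πR = 2π·9.5 = 59.690260
per-turn = √(59.690260² + 35.5²) = √(3562.9272 + 1260.25) = √4823.1772 = 69.449098
L = 4 × 69.449098 = 277.796391
V = π·0.5² × L = 0.785398 × 277.796391 = 218.180776

L=277.796 V=218.181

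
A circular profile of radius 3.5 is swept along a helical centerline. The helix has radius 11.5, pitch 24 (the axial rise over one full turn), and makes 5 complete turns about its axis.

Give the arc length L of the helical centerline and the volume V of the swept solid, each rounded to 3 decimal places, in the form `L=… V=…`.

2πR = 2π·11.5 = 72.256631
per-turn = √(72.256631² + 24²) = √(5221.0207 + 576) = √5797.0207 = 76.138169
L = 5 × 76.138169 = 380.690843
V = π·3.5² × L = 38.484510 × 380.690843 = 14650.700570

L=380.691 V=14650.701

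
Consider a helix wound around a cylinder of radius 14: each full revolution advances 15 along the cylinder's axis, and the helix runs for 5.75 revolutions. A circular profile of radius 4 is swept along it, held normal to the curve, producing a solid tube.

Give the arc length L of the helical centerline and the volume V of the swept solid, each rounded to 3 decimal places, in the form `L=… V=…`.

2πR = 2π·14 = 87.964594
per-turn = √(87.964594² + 15²) = √(7737.7699 + 225) = √7962.7699 = 89.234354
L = 5.75 × 89.234354 = 513.097533
V = π·4² × L = 50.265482 × 513.097533 = 25791.095035

L=513.098 V=25791.095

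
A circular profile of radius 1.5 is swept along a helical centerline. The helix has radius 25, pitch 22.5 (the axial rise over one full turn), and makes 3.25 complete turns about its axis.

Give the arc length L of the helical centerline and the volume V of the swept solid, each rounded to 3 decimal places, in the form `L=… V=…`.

L=515.719 V=3645.406

2πR = 2π·25 = 157.079633
per-turn = √(157.079633² + 22.5²) = √(24674.0110 + 506.25) = √25180.2610 = 158.682894
L = 3.25 × 158.682894 = 515.719407
V = π·1.5² × L = 7.068583 × 515.719407 = 3645.405676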